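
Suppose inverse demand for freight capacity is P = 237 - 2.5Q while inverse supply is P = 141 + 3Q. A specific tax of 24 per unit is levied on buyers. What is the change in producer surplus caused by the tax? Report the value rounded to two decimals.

Without the tax, 237 - 2.5Q = 141 + 3Q so Q* = 17.4545 and P* = 193.3636.
A tax on buyers shifts demand down by 24: (237 - 24) - 2.5Q = 141 + 3Q, so Q_t = 13.0909. Buyers pay P_b = 204.2727; sellers receive P_s = P_b - 24 = 180.2727.
PS falls from (1/2)(17.4545)(52.3636) = 456.9917 to (1/2)(13.0909)(39.2727) = 257.0579, a change of -199.9339.

-199.93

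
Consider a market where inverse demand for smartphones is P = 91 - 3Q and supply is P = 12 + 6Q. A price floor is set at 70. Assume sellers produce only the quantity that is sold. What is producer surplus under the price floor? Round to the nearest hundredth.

259.00

Free-market equilibrium: 91 - 3Q = 12 + 6Q gives Q* = 8.7778, P* = 64.6667.
At P = 70, buyers demand (91 - 70)/3 = 7 while sellers would supply more, so the quantity traded is 7 at price 70.
The supply price at Q = 7 is 54. PS is the trapezoid between 70 and supply over [0, 7]: (1/2)[(70 - 12) + (70 - 54)](7) = 259.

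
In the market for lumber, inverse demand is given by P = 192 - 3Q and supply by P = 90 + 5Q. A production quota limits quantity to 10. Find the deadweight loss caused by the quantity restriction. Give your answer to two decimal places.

30.25

Unrestricted equilibrium: Q* = (192 - 90)/(3 + 5) = 12.75.
At Q = 10 the demand price is 192 - 3(10) = 162 and the supply price is 90 + 5(10) = 140.
DWL = (1/2)(gap between curves at 10) x (Q* - 10) = (1/2)(22)(2.75) = 30.25.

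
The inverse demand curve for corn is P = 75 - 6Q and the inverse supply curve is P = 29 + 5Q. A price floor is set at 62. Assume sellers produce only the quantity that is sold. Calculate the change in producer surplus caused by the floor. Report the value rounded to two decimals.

Free-market equilibrium: 75 - 6Q = 29 + 5Q gives Q* = 4.1818, P* = 49.9091.
At the floor price 62, quantity demanded is (75 - 62)/6 = 2.1667; demand is the short side, so Q = 2.1667 trades at P = 62.
PS goes from (1/2)(4.1818)(20.9091) = 43.719 to 59.7639 (computed as (62 - 29)(2.1667) - (1/2)(5)(2.1667)^2), a change of 16.0449.

16.04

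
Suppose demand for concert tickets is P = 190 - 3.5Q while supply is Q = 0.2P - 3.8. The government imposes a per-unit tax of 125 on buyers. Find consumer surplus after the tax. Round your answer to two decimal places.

51.25

Rewriting supply in inverse form: P = 19 + 5Q.
Pre-tax equilibrium: 190 - 3.5Q = 19 + 5Q gives Q* = 20.1176, P* = 119.5882.
A tax on buyers shifts demand down by 125: (190 - 125) - 3.5Q = 19 + 5Q, so Q_t = 5.4118. Buyers pay P_b = 171.0588; sellers receive P_s = P_b - 125 = 46.0588.
Consumer surplus is the triangle under demand above P_b: (1/2)(5.4118)(190 - 171.0588) = 51.2526.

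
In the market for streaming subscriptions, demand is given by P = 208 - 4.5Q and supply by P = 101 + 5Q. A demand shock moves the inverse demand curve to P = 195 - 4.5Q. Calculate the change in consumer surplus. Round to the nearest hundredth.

-65.14

Initial equilibrium: Q_0 = 11.2632, P_0 = 157.3158; CS_0 = (1/2)(11.2632)(50.6842) = 285.4321, PS_0 = (1/2)(11.2632)(56.3158) = 317.1468.
New equilibrium: 195 - 4.5Q = 101 + 5Q gives Q_1 = 9.8947, P_1 = 150.4737; CS_1 = 220.2881, PS_1 = 244.7645.
Change in consumer surplus = 220.2881 - 285.4321 = -65.144.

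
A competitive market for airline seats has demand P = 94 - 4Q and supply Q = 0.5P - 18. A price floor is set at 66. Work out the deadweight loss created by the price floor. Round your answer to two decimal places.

21.33

Rewriting supply in inverse form: P = 36 + 2Q.
Without the control, 94 - 4Q = 36 + 2Q so Q* = 9.6667 and P* = 55.3333.
At the floor price 66, quantity demanded is (94 - 66)/4 = 7; demand is the short side, so Q = 7 trades at P = 66.
The lost-trades triangle has base Q* - 7 = 2.6667 and height equal to the gap between the curves at Q = 7, which is 66 - 50 = 16. DWL = (1/2)(2.6667)(16) = 21.3333.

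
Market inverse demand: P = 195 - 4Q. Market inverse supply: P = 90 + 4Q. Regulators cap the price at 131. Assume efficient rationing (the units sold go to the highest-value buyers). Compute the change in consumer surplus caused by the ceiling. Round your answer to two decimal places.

Free-market equilibrium: 195 - 4Q = 90 + 4Q gives Q* = 13.125, P* = 142.5.
At the ceiling price 131, quantity supplied is (131 - 90)/4 = 10.25; supply is the short side, so Q = 10.25 trades at P = 131.
CS goes from (1/2)(13.125)(52.5) = 344.5312 to 445.875 (computed as (195 - 131)(10.25) - (1/2)(4)(10.25)^2), a change of 101.3438.

101.34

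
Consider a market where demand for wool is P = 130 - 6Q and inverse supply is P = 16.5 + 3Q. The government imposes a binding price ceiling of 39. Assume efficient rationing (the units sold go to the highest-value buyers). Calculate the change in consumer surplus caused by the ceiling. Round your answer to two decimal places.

Free-market equilibrium: 130 - 6Q = 16.5 + 3Q gives Q* = 12.6111, P* = 54.3333.
At P = 39, sellers supply (39 - 16.5)/3 = 7.5 while buyers want more, so the quantity traded is 7.5 at price 39.
CS goes from (1/2)(12.6111)(75.6667) = 477.1204 to 513.75 (computed as (130 - 39)(7.5) - (1/2)(6)(7.5)^2), a change of 36.6296.

36.63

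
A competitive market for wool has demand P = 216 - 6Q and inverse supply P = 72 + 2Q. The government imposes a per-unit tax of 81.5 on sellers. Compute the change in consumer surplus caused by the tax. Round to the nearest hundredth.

Pre-tax equilibrium: 216 - 6Q = 72 + 2Q gives Q* = 18, P* = 108.
With the tax, sellers need 81.5 more per unit: 216 - 6Q = 72 + 2Q + 81.5, so Q_t = 7.8125. Buyers pay P_b = 169.125; sellers receive P_s = P_b - 81.5 = 87.625.
CS falls from (1/2)(18)(108) = 972 to (1/2)(7.8125)(46.875) = 183.1055, a change of -788.8945.

-788.89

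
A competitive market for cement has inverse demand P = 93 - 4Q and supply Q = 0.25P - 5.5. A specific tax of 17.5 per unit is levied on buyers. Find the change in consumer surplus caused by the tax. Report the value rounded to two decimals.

-68.09

Rewriting supply in inverse form: P = 22 + 4Q.
Pre-tax equilibrium: 93 - 4Q = 22 + 4Q gives Q* = 8.875, P* = 57.5.
With the tax, buyers' net willingness to pay falls by 17.5: (93 - 17.5) - 4Q = 22 + 4Q, so Q_t = 6.6875. Buyers pay P_b = 66.25; sellers receive P_s = P_b - 17.5 = 48.75.
Consumers lose the trapezoid between P* and P_b out to Q_t plus the triangle from Q_t to Q*: change in CS = 89.4453 - 157.5312 = -68.0859.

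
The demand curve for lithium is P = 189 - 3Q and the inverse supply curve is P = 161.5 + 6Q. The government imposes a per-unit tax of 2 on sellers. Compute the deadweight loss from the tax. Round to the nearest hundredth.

0.22

Pre-tax equilibrium: 189 - 3Q = 161.5 + 6Q gives Q* = 3.0556, P* = 179.8333.
A tax on sellers shifts supply up by 2: 189 - 3Q = 161.5 + 6Q + 2, so Q_t = 2.8333. Buyers pay P_b = 180.5; sellers receive P_s = P_b - 2 = 178.5.
Deadweight loss is the triangle between the curves from Q_t to Q*: (1/2)(3.0556 - 2.8333)(2) = 0.2222.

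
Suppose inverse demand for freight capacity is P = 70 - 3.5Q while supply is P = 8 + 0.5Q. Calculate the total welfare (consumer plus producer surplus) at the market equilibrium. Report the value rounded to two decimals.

Equilibrium: 70 - 3.5Q = 8 + 0.5Q, so Q* = 15.5 and P* = 15.75.
CS = (1/2)(15.5)(54.25) = 420.4375 and PS = (1/2)(15.5)(7.75) = 60.0625, so total surplus = 480.5.

480.50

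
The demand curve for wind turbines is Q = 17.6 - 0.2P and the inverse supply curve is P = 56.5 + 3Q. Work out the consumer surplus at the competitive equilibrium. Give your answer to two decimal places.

38.76

Rewriting demand in inverse form: P = 88 - 5Q.
Set 88 - 5Q = 56.5 + 3Q, which gives 31.5 = 8Q, so Q* = 3.9375 and P* = 88 - 5(3.9375) = 68.3125.
CS is the area between the demand curve and P* from 0 to Q*: (1/2)(3.9375)(19.6875) = 38.7598.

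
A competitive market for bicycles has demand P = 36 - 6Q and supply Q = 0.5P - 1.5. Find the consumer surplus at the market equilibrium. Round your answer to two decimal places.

Rewriting supply in inverse form: P = 3 + 2Q.
Set 36 - 6Q = 3 + 2Q, which gives 33 = 8Q, so Q* = 4.125 and P* = 36 - 6(4.125) = 11.25.
Consumer surplus is the triangle under demand above P*: (1/2)(4.125)(36 - 11.25) = (1/2)(4.125)(24.75) = 51.0469.

51.05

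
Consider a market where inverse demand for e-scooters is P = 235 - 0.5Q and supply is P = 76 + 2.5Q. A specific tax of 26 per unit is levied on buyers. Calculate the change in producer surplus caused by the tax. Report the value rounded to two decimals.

-1054.44

Pre-tax equilibrium: 235 - 0.5Q = 76 + 2.5Q gives Q* = 53, P* = 208.5.
A tax on buyers shifts demand down by 26: (235 - 26) - 0.5Q = 76 + 2.5Q, so Q_t = 44.3333. Buyers pay P_b = 212.8333; sellers receive P_s = P_b - 26 = 186.8333.
PS falls from (1/2)(53)(132.5) = 3511.25 to (1/2)(44.3333)(110.8333) = 2456.8056, a change of -1054.4444.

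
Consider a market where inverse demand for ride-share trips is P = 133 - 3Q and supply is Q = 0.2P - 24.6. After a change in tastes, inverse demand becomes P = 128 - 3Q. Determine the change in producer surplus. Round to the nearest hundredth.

Rewriting supply in inverse form: P = 123 + 5Q.
Initial equilibrium: Q_0 = 1.25, P_0 = 129.25; CS_0 = (1/2)(1.25)(3.75) = 2.3438, PS_0 = (1/2)(1.25)(6.25) = 3.9062.
New equilibrium: 128 - 3Q = 123 + 5Q gives Q_1 = 0.625, P_1 = 126.125; CS_1 = 0.5859, PS_1 = 0.9766.
Change in producer surplus = 0.9766 - 3.9062 = -2.9297.

-2.93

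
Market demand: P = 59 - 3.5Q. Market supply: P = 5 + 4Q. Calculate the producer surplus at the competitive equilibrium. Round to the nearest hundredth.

103.68

Set 59 - 3.5Q = 5 + 4Q, which gives 54 = 7.5Q, so Q* = 7.2 and P* = 59 - 3.5(7.2) = 33.8.
PS is the area between P* and the supply curve from 0 to Q*: (1/2)(7.2)(28.8) = 103.68.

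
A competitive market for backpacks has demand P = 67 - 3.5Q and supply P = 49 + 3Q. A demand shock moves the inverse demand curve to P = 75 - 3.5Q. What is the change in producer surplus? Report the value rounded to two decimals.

12.50

Initial equilibrium: Q_0 = 2.7692, P_0 = 57.3077; CS_0 = (1/2)(2.7692)(9.6923) = 13.4201, PS_0 = (1/2)(2.7692)(8.3077) = 11.503.
New equilibrium: 75 - 3.5Q = 49 + 3Q gives Q_1 = 4, P_1 = 61; CS_1 = 28, PS_1 = 24.
Change in producer surplus = 24 - 11.503 = 12.497.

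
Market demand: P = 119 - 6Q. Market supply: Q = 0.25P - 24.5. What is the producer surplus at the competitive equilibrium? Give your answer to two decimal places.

Rewriting supply in inverse form: P = 98 + 4Q.
Set 119 - 6Q = 98 + 4Q, which gives 21 = 10Q, so Q* = 2.1 and P* = 119 - 6(2.1) = 106.4.
PS is the area between P* and the supply curve from 0 to Q*: (1/2)(2.1)(8.4) = 8.82.

8.82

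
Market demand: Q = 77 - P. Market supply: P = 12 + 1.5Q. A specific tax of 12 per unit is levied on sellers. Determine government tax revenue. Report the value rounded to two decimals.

254.40

Rewriting demand in inverse form: P = 77 - Q.
Pre-tax equilibrium: 77 - Q = 12 + 1.5Q gives Q* = 26, P* = 51.
A tax on sellers shifts supply up by 12: 77 - Q = 12 + 1.5Q + 12, so Q_t = 21.2. Buyers pay P_b = 55.8; sellers receive P_s = P_b - 12 = 43.8.
Tax revenue = t x Q_t = 12 x 21.2 = 254.4.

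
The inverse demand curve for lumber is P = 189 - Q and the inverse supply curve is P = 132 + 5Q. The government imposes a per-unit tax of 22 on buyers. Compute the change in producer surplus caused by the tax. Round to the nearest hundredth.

Pre-tax equilibrium: 189 - Q = 132 + 5Q gives Q* = 9.5, P* = 179.5.
A tax on buyers shifts demand down by 22: (189 - 22) - Q = 132 + 5Q, so Q_t = 5.8333. Buyers pay P_b = 183.1667; sellers receive P_s = P_b - 22 = 161.1667.
Producers lose the trapezoid between P_s and P* out to Q_t plus the triangle from Q_t to Q*: change in PS = 85.0694 - 225.625 = -140.5556.

-140.56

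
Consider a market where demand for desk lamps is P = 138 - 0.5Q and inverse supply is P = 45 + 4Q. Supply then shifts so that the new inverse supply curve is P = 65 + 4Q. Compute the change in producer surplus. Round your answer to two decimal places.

-327.90

Initial equilibrium: Q_0 = 20.6667, P_0 = 127.6667; CS_0 = (1/2)(20.6667)(10.3333) = 106.7778, PS_0 = (1/2)(20.6667)(82.6667) = 854.2222.
New equilibrium: 138 - 0.5Q = 65 + 4Q gives Q_1 = 16.2222, P_1 = 129.8889; CS_1 = 65.7901, PS_1 = 526.321.
Change in producer surplus = 526.321 - 854.2222 = -327.9012.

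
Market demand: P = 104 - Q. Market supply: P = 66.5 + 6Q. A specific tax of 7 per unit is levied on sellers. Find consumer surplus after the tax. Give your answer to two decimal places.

9.49

Without the tax, 104 - Q = 66.5 + 6Q so Q* = 5.3571 and P* = 98.6429.
With the tax, sellers need 7 more per unit: 104 - Q = 66.5 + 6Q + 7, so Q_t = 4.3571. Buyers pay P_b = 99.6429; sellers receive P_s = P_b - 7 = 92.6429.
CS = (1/2)(Q_t)(104 - P_b) = (1/2)(4.3571)(4.3571) = 9.4923.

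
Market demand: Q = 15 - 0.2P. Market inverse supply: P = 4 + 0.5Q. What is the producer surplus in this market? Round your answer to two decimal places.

Rewriting demand in inverse form: P = 75 - 5Q.
Equilibrium: 75 - 5Q = 4 + 0.5Q, so Q* = 12.9091 and P* = 10.4545.
Producer surplus is the triangle above supply below P*: (1/2)(12.9091)(10.4545 - 4) = (1/2)(12.9091)(6.4545) = 41.6612.

41.66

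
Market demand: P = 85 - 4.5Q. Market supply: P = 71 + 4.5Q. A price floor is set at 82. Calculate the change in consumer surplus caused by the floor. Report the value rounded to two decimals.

Free-market equilibrium: 85 - 4.5Q = 71 + 4.5Q gives Q* = 1.5556, P* = 78.
At the floor price 82, quantity demanded is (85 - 82)/4.5 = 0.6667; demand is the short side, so Q = 0.6667 trades at P = 82.
CS goes from (1/2)(1.5556)(7) = 5.4444 to 1 (computed as (85 - 82)(0.6667) - (1/2)(4.5)(0.6667)^2), a change of -4.4444.

-4.44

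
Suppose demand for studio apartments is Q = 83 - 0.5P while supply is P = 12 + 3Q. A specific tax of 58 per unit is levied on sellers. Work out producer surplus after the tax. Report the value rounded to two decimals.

Rewriting demand in inverse form: P = 166 - 2Q.
Without the tax, 166 - 2Q = 12 + 3Q so Q* = 30.8 and P* = 104.4.
A tax on sellers shifts supply up by 58: 166 - 2Q = 12 + 3Q + 58, so Q_t = 19.2. Buyers pay P_b = 127.6; sellers receive P_s = P_b - 58 = 69.6.
Producer surplus is the triangle above supply below P_s: (1/2)(19.2)(69.6 - 12) = 552.96.

552.96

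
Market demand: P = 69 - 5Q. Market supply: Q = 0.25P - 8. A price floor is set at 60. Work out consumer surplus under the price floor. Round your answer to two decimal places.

8.10

Rewriting supply in inverse form: P = 32 + 4Q.
Free-market equilibrium: 69 - 5Q = 32 + 4Q gives Q* = 4.1111, P* = 48.4444.
At P = 60, buyers demand (69 - 60)/5 = 1.8 while sellers would supply more, so the quantity traded is 1.8 at price 60.
CS is the triangle under demand above 60: (1/2)(1.8)(69 - 60) = 8.1.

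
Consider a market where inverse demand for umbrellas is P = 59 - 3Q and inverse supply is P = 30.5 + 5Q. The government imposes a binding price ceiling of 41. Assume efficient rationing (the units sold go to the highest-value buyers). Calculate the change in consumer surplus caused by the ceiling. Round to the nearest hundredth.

Free-market equilibrium: 59 - 3Q = 30.5 + 5Q gives Q* = 3.5625, P* = 48.3125.
At P = 41, sellers supply (41 - 30.5)/5 = 2.1 while buyers want more, so the quantity traded is 2.1 at price 41.
CS goes from (1/2)(3.5625)(10.6875) = 19.0371 to 31.185 (computed as (59 - 41)(2.1) - (1/2)(3)(2.1)^2), a change of 12.1479.

12.15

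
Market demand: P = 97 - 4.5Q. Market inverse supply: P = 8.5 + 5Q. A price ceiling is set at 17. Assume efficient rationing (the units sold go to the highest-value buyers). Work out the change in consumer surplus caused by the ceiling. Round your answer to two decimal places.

-65.77

Without the control, 97 - 4.5Q = 8.5 + 5Q so Q* = 9.3158 and P* = 55.0789.
At P = 17, sellers supply (17 - 8.5)/5 = 1.7 while buyers want more, so the quantity traded is 1.7 at price 17.
CS goes from (1/2)(9.3158)(41.9211) = 195.2639 to 129.4975 (computed as (97 - 17)(1.7) - (1/2)(4.5)(1.7)^2), a change of -65.7664.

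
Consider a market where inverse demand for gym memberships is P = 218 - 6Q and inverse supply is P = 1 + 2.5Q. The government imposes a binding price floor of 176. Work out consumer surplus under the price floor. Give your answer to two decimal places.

Free-market equilibrium: 218 - 6Q = 1 + 2.5Q gives Q* = 25.5294, P* = 64.8235.
At the floor price 176, quantity demanded is (218 - 176)/6 = 7; demand is the short side, so Q = 7 trades at P = 176.
CS is the triangle under demand above 176: (1/2)(7)(218 - 176) = 147.

147.00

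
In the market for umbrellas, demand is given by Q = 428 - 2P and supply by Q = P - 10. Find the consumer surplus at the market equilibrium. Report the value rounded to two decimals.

Rewriting demand in inverse form: P = 214 - 0.5Q.
Rewriting supply in inverse form: P = 10 + Q.
Equilibrium: 214 - 0.5Q = 10 + Q, so Q* = 136 and P* = 146.
Consumer surplus is the triangle under demand above P*: (1/2)(136)(214 - 146) = (1/2)(136)(68) = 4624.

4624.00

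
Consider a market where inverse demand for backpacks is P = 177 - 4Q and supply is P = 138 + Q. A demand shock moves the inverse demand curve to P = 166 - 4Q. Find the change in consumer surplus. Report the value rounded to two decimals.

-58.96

Initial equilibrium: Q_0 = 7.8, P_0 = 145.8; CS_0 = (1/2)(7.8)(31.2) = 121.68, PS_0 = (1/2)(7.8)(7.8) = 30.42.
New equilibrium: 166 - 4Q = 138 + Q gives Q_1 = 5.6, P_1 = 143.6; CS_1 = 62.72, PS_1 = 15.68.
Change in consumer surplus = 62.72 - 121.68 = -58.96.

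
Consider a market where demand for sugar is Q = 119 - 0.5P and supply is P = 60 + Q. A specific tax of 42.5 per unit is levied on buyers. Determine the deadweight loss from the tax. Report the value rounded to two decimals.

301.04

Rewriting demand in inverse form: P = 238 - 2Q.
Pre-tax equilibrium: 238 - 2Q = 60 + Q gives Q* = 59.3333, P* = 119.3333.
With the tax, buyers' net willingness to pay falls by 42.5: (238 - 42.5) - 2Q = 60 + Q, so Q_t = 45.1667. Buyers pay P_b = 147.6667; sellers receive P_s = P_b - 42.5 = 105.1667.
The welfare triangle lost has base Q* - Q_t = 14.1667 and height t = 42.5, so DWL = (1/2)(14.1667)(42.5) = 301.0417.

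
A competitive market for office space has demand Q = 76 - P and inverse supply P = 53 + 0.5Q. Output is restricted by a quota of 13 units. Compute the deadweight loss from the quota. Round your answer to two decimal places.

4.08

Rewriting demand in inverse form: P = 76 - Q.
Without the quota, 76 - Q = 53 + 0.5Q gives Q* = 15.3333.
At Q = 13 the demand price is 76 - (13) = 63 and the supply price is 53 + 0.5(13) = 59.5.
Deadweight loss is the triangle between the curves from 13 to 15.3333: (1/2)(63 - 59.5)(15.3333 - 13) = 4.0833.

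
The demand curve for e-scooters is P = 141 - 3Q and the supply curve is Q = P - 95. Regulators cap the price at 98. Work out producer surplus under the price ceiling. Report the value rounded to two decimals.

4.50

Rewriting supply in inverse form: P = 95 + Q.
Free-market equilibrium: 141 - 3Q = 95 + Q gives Q* = 11.5, P* = 106.5.
At the ceiling price 98, quantity supplied is (98 - 95)/1 = 3; supply is the short side, so Q = 3 trades at P = 98.
PS is the triangle above supply below 98: (1/2)(3)(98 - 95) = 4.5.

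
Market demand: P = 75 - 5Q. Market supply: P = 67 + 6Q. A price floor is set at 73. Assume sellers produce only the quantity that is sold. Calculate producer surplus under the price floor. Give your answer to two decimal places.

Free-market equilibrium: 75 - 5Q = 67 + 6Q gives Q* = 0.7273, P* = 71.3636.
At the floor price 73, quantity demanded is (75 - 73)/5 = 0.4; demand is the short side, so Q = 0.4 trades at P = 73.
The supply price at Q = 0.4 is 69.4. PS is the trapezoid between 73 and supply over [0, 0.4]: (1/2)[(73 - 67) + (73 - 69.4)](0.4) = 1.92.

1.92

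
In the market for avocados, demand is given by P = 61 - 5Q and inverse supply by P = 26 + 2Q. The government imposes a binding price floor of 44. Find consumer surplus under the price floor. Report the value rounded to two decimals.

28.90

Without the control, 61 - 5Q = 26 + 2Q so Q* = 5 and P* = 36.
At the floor price 44, quantity demanded is (61 - 44)/5 = 3.4; demand is the short side, so Q = 3.4 trades at P = 44.
CS is the triangle under demand above 44: (1/2)(3.4)(61 - 44) = 28.9.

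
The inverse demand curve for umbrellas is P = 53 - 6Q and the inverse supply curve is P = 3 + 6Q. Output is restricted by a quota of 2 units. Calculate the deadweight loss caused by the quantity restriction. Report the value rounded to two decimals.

Without the quota, 53 - 6Q = 3 + 6Q gives Q* = 4.1667.
At Q = 2 the demand price is 53 - 6(2) = 41 and the supply price is 3 + 6(2) = 15.
Deadweight loss is the triangle between the curves from 2 to 4.1667: (1/2)(41 - 15)(4.1667 - 2) = 28.1667.

28.17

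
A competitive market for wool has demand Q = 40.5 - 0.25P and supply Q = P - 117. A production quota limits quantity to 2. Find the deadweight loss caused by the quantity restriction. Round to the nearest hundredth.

122.50

Rewriting demand in inverse form: P = 162 - 4Q.
Rewriting supply in inverse form: P = 117 + Q.
Unrestricted equilibrium: Q* = (162 - 117)/(4 + 1) = 9.
At Q = 2 the demand price is 162 - 4(2) = 154 and the supply price is 117 + (2) = 119.
DWL = (1/2)(gap between curves at 2) x (Q* - 2) = (1/2)(35)(7) = 122.5.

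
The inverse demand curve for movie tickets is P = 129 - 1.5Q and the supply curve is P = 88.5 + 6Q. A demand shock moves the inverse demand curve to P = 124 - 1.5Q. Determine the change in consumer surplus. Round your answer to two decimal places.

-5.07

Initial equilibrium: Q_0 = 5.4, P_0 = 120.9; CS_0 = (1/2)(5.4)(8.1) = 21.87, PS_0 = (1/2)(5.4)(32.4) = 87.48.
New equilibrium: 124 - 1.5Q = 88.5 + 6Q gives Q_1 = 4.7333, P_1 = 116.9; CS_1 = 16.8033, PS_1 = 67.2133.
Change in consumer surplus = 16.8033 - 21.87 = -5.0667.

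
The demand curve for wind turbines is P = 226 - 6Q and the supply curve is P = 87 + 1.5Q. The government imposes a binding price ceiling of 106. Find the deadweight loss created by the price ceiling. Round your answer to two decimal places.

Free-market equilibrium: 226 - 6Q = 87 + 1.5Q gives Q* = 18.5333, P* = 114.8.
At the ceiling price 106, quantity supplied is (106 - 87)/1.5 = 12.6667; supply is the short side, so Q = 12.6667 trades at P = 106.
At Q = 12.6667 the demand price is 150 and the supply price is 106. Deadweight loss is the triangle between the curves from 12.6667 to 18.5333: (1/2)(150 - 106)(18.5333 - 12.6667) = 129.0667.

129.07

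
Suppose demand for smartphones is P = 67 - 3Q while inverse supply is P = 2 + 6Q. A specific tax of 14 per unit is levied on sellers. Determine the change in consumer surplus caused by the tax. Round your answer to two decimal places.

-30.07

Pre-tax equilibrium: 67 - 3Q = 2 + 6Q gives Q* = 7.2222, P* = 45.3333.
With the tax, sellers need 14 more per unit: 67 - 3Q = 2 + 6Q + 14, so Q_t = 5.6667. Buyers pay P_b = 50; sellers receive P_s = P_b - 14 = 36.
Consumers lose the trapezoid between P* and P_b out to Q_t plus the triangle from Q_t to Q*: change in CS = 48.1667 - 78.2407 = -30.0741.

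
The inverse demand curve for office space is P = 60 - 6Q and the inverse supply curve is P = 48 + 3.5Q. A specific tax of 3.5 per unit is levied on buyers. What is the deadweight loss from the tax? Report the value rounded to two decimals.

Without the tax, 60 - 6Q = 48 + 3.5Q so Q* = 1.2632 and P* = 52.4211.
A tax on buyers shifts demand down by 3.5: (60 - 3.5) - 6Q = 48 + 3.5Q, so Q_t = 0.8947. Buyers pay P_b = 54.6316; sellers receive P_s = P_b - 3.5 = 51.1316.
Deadweight loss is the triangle between the curves from Q_t to Q*: (1/2)(1.2632 - 0.8947)(3.5) = 0.6447.

0.64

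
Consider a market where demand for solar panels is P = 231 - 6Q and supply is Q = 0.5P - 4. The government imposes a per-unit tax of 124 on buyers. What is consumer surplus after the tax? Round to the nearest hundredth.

Rewriting supply in inverse form: P = 8 + 2Q.
Without the tax, 231 - 6Q = 8 + 2Q so Q* = 27.875 and P* = 63.75.
A tax on buyers shifts demand down by 124: (231 - 124) - 6Q = 8 + 2Q, so Q_t = 12.375. Buyers pay P_b = 156.75; sellers receive P_s = P_b - 124 = 32.75.
Consumer surplus is the triangle under demand above P_b: (1/2)(12.375)(231 - 156.75) = 459.4219.

459.42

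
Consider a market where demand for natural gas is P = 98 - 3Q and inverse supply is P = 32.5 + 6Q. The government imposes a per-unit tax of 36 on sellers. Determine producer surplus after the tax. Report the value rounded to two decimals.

Without the tax, 98 - 3Q = 32.5 + 6Q so Q* = 7.2778 and P* = 76.1667.
A tax on sellers shifts supply up by 36: 98 - 3Q = 32.5 + 6Q + 36, so Q_t = 3.2778. Buyers pay P_b = 88.1667; sellers receive P_s = P_b - 36 = 52.1667.
Producer surplus is the triangle above supply below P_s: (1/2)(3.2778)(52.1667 - 32.5) = 32.2315.

32.23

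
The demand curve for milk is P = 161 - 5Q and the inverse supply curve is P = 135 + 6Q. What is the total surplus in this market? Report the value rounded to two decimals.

30.73

Set 161 - 5Q = 135 + 6Q, which gives 26 = 11Q, so Q* = 2.3636 and P* = 161 - 5(2.3636) = 149.1818.
CS = (1/2)(2.3636)(11.8182) = 13.9669 and PS = (1/2)(2.3636)(14.1818) = 16.7603, so total surplus = 30.7273.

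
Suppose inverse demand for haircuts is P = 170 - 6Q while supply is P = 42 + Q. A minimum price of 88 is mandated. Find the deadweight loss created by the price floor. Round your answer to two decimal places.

74.67

Free-market equilibrium: 170 - 6Q = 42 + Q gives Q* = 18.2857, P* = 60.2857.
At P = 88, buyers demand (170 - 88)/6 = 13.6667 while sellers would supply more, so the quantity traded is 13.6667 at price 88.
The lost-trades triangle has base Q* - 13.6667 = 4.619 and height equal to the gap between the curves at Q = 13.6667, which is 88 - 55.6667 = 32.3333. DWL = (1/2)(4.619)(32.3333) = 74.6746.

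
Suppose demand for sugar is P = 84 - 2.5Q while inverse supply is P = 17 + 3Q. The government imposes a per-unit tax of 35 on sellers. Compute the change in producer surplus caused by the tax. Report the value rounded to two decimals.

-171.82

Without the tax, 84 - 2.5Q = 17 + 3Q so Q* = 12.1818 and P* = 53.5455.
With the tax, sellers need 35 more per unit: 84 - 2.5Q = 17 + 3Q + 35, so Q_t = 5.8182. Buyers pay P_b = 69.4545; sellers receive P_s = P_b - 35 = 34.4545.
PS falls from (1/2)(12.1818)(36.5455) = 222.595 to (1/2)(5.8182)(17.4545) = 50.7769, a change of -171.8182.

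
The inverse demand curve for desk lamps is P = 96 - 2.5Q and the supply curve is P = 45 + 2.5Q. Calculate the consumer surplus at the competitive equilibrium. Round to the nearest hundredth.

130.05

Equilibrium: 96 - 2.5Q = 45 + 2.5Q, so Q* = 10.2 and P* = 70.5.
Consumer surplus is the triangle under demand above P*: (1/2)(10.2)(96 - 70.5) = (1/2)(10.2)(25.5) = 130.05.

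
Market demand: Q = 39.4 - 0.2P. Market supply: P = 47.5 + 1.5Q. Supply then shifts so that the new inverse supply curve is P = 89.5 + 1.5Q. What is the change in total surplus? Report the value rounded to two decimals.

-830.31

Rewriting demand in inverse form: P = 197 - 5Q.
Initial equilibrium: Q_0 = 23, P_0 = 82; CS_0 = (1/2)(23)(115) = 1322.5, PS_0 = (1/2)(23)(34.5) = 396.75.
New equilibrium: 197 - 5Q = 89.5 + 1.5Q gives Q_1 = 16.5385, P_1 = 114.3077; CS_1 = 683.8018, PS_1 = 205.1405.
Change in total surplus = (683.8018 + 205.1405) - (1322.5 + 396.75) = -830.3077.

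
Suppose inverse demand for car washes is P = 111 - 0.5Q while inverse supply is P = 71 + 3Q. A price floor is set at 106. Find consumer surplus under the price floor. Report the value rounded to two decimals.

Free-market equilibrium: 111 - 0.5Q = 71 + 3Q gives Q* = 11.4286, P* = 105.2857.
At P = 106, buyers demand (111 - 106)/0.5 = 10 while sellers would supply more, so the quantity traded is 10 at price 106.
CS is the triangle under demand above 106: (1/2)(10)(111 - 106) = 25.

25.00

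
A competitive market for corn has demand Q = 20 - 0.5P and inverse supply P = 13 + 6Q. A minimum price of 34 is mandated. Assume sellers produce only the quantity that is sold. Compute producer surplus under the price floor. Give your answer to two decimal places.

36.00

Rewriting demand in inverse form: P = 40 - 2Q.
Without the control, 40 - 2Q = 13 + 6Q so Q* = 3.375 and P* = 33.25.
At the floor price 34, quantity demanded is (40 - 34)/2 = 3; demand is the short side, so Q = 3 trades at P = 34.
The supply price at Q = 3 is 31. PS is the trapezoid between 34 and supply over [0, 3]: (1/2)[(34 - 13) + (34 - 31)](3) = 36.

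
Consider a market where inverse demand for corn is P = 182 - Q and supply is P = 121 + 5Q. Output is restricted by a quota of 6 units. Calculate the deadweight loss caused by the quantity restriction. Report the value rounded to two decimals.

52.08

Unrestricted equilibrium: Q* = (182 - 121)/(1 + 5) = 10.1667.
At Q = 6 the demand price is 182 - (6) = 176 and the supply price is 121 + 5(6) = 151.
Deadweight loss is the triangle between the curves from 6 to 10.1667: (1/2)(176 - 151)(10.1667 - 6) = 52.0833.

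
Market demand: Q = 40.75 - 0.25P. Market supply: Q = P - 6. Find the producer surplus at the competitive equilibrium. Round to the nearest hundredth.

492.98

Rewriting demand in inverse form: P = 163 - 4Q.
Rewriting supply in inverse form: P = 6 + Q.
Set 163 - 4Q = 6 + Q, which gives 157 = 5Q, so Q* = 31.4 and P* = 163 - 4(31.4) = 37.4.
PS is the area between P* and the supply curve from 0 to Q*: (1/2)(31.4)(31.4) = 492.98.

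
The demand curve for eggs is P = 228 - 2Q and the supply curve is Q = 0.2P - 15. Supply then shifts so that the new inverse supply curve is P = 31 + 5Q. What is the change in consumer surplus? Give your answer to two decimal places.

314.29

Rewriting supply in inverse form: P = 75 + 5Q.
Initial equilibrium: Q_0 = 21.8571, P_0 = 184.2857; CS_0 = (1/2)(21.8571)(43.7143) = 477.7347, PS_0 = (1/2)(21.8571)(109.2857) = 1194.3367.
New equilibrium: 228 - 2Q = 31 + 5Q gives Q_1 = 28.1429, P_1 = 171.7143; CS_1 = 792.0204, PS_1 = 1980.051.
Change in consumer surplus = 792.0204 - 477.7347 = 314.2857.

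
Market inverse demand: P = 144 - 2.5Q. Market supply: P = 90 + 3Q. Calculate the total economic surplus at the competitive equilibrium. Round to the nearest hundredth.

265.09

Set 144 - 2.5Q = 90 + 3Q, which gives 54 = 5.5Q, so Q* = 9.8182 and P* = 144 - 2.5(9.8182) = 119.4545.
Total surplus is the full triangle between the curves from 0 to Q*: (1/2)(9.8182)(144 - 90) = 265.0909.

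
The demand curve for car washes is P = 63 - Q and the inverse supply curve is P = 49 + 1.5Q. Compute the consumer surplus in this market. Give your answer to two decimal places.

15.68

Setting demand equal to supply, 14 = 2.5Q, so Q* = 5.6 and P* = 57.4.
The demand choke price is 63, so CS = (1/2)(Q*)(63 - P*) = (1/2)(5.6)(5.6) = 15.68.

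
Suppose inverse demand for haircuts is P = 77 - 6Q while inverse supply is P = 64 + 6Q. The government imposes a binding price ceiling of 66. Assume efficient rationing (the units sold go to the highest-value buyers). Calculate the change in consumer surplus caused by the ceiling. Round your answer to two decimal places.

Free-market equilibrium: 77 - 6Q = 64 + 6Q gives Q* = 1.0833, P* = 70.5.
At P = 66, sellers supply (66 - 64)/6 = 0.3333 while buyers want more, so the quantity traded is 0.3333 at price 66.
CS goes from (1/2)(1.0833)(6.5) = 3.5208 to 3.3333 (computed as (77 - 66)(0.3333) - (1/2)(6)(0.3333)^2), a change of -0.1875.

-0.19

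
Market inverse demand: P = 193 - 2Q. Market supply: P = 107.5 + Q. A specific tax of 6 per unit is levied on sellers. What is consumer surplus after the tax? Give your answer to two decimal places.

702.25

Pre-tax equilibrium: 193 - 2Q = 107.5 + Q gives Q* = 28.5, P* = 136.
With the tax, sellers need 6 more per unit: 193 - 2Q = 107.5 + Q + 6, so Q_t = 26.5. Buyers pay P_b = 140; sellers receive P_s = P_b - 6 = 134.
Consumer surplus is the triangle under demand above P_b: (1/2)(26.5)(193 - 140) = 702.25.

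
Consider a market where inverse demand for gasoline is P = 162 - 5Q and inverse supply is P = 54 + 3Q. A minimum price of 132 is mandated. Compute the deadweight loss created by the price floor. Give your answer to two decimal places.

Without the control, 162 - 5Q = 54 + 3Q so Q* = 13.5 and P* = 94.5.
At the floor price 132, quantity demanded is (162 - 132)/5 = 6; demand is the short side, so Q = 6 trades at P = 132.
The lost-trades triangle has base Q* - 6 = 7.5 and height equal to the gap between the curves at Q = 6, which is 132 - 72 = 60. DWL = (1/2)(7.5)(60) = 225.

225.00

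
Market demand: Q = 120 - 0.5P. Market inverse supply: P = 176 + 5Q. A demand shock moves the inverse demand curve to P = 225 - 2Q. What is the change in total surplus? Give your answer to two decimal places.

Rewriting demand in inverse form: P = 240 - 2Q.
Initial equilibrium: Q_0 = 9.1429, P_0 = 221.7143; CS_0 = (1/2)(9.1429)(18.2857) = 83.5918, PS_0 = (1/2)(9.1429)(45.7143) = 208.9796.
New equilibrium: 225 - 2Q = 176 + 5Q gives Q_1 = 7, P_1 = 211; CS_1 = 49, PS_1 = 122.5.
Change in total surplus = (49 + 122.5) - (83.5918 + 208.9796) = -121.0714.

-121.07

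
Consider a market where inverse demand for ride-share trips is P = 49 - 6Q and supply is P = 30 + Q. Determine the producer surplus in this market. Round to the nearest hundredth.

Setting demand equal to supply, 19 = 7Q, so Q* = 2.7143 and P* = 32.7143.
Producer surplus is the triangle above supply below P*: (1/2)(2.7143)(32.7143 - 30) = (1/2)(2.7143)(2.7143) = 3.6837.

3.68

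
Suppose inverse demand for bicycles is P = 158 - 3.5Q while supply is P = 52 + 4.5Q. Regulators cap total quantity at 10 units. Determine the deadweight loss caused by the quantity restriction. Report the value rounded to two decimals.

Without the quota, 158 - 3.5Q = 52 + 4.5Q gives Q* = 13.25.
At Q = 10 the demand price is 158 - 3.5(10) = 123 and the supply price is 52 + 4.5(10) = 97.
Deadweight loss is the triangle between the curves from 10 to 13.25: (1/2)(123 - 97)(13.25 - 10) = 42.25.

42.25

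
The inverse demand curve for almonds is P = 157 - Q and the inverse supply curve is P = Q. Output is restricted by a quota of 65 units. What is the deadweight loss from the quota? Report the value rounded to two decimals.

Without the quota, 157 - Q = Q gives Q* = 78.5.
At Q = 65 the demand price is 157 - (65) = 92 and the supply price is 0 + (65) = 65.
Deadweight loss is the triangle between the curves from 65 to 78.5: (1/2)(92 - 65)(78.5 - 65) = 182.25.

182.25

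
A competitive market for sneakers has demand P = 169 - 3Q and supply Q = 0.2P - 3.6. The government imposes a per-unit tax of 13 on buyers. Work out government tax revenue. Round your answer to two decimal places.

Rewriting supply in inverse form: P = 18 + 5Q.
Pre-tax equilibrium: 169 - 3Q = 18 + 5Q gives Q* = 18.875, P* = 112.375.
A tax on buyers shifts demand down by 13: (169 - 13) - 3Q = 18 + 5Q, so Q_t = 17.25. Buyers pay P_b = 117.25; sellers receive P_s = P_b - 13 = 104.25.
Tax revenue = t x Q_t = 13 x 17.25 = 224.25.

224.25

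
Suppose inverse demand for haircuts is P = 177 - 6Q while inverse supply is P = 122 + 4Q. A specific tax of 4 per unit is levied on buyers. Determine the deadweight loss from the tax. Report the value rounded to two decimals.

Pre-tax equilibrium: 177 - 6Q = 122 + 4Q gives Q* = 5.5, P* = 144.
A tax on buyers shifts demand down by 4: (177 - 4) - 6Q = 122 + 4Q, so Q_t = 5.1. Buyers pay P_b = 146.4; sellers receive P_s = P_b - 4 = 142.4.
Deadweight loss is the triangle between the curves from Q_t to Q*: (1/2)(5.5 - 5.1)(4) = 0.8.

0.80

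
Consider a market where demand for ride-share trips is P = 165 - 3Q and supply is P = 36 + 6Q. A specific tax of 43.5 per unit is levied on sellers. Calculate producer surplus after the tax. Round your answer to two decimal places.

270.75

Pre-tax equilibrium: 165 - 3Q = 36 + 6Q gives Q* = 14.3333, P* = 122.
With the tax, sellers need 43.5 more per unit: 165 - 3Q = 36 + 6Q + 43.5, so Q_t = 9.5. Buyers pay P_b = 136.5; sellers receive P_s = P_b - 43.5 = 93.
PS = (1/2)(Q_t)(P_s - 36) = (1/2)(9.5)(57) = 270.75.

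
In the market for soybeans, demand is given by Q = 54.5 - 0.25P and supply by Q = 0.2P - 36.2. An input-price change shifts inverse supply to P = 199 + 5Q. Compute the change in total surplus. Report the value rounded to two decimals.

Rewriting demand in inverse form: P = 218 - 4Q.
Rewriting supply in inverse form: P = 181 + 5Q.
Initial equilibrium: Q_0 = 4.1111, P_0 = 201.5556; CS_0 = (1/2)(4.1111)(16.4444) = 33.8025, PS_0 = (1/2)(4.1111)(20.5556) = 42.2531.
New equilibrium: 218 - 4Q = 199 + 5Q gives Q_1 = 2.1111, P_1 = 209.5556; CS_1 = 8.9136, PS_1 = 11.142.
Change in total surplus = (8.9136 + 11.142) - (33.8025 + 42.2531) = -56.

-56.00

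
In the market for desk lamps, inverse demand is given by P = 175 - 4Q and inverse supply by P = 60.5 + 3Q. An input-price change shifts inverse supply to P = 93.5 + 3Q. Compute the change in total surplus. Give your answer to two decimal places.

-462.00

Initial equilibrium: Q_0 = 16.3571, P_0 = 109.5714; CS_0 = (1/2)(16.3571)(65.4286) = 535.1122, PS_0 = (1/2)(16.3571)(49.0714) = 401.3342.
New equilibrium: 175 - 4Q = 93.5 + 3Q gives Q_1 = 11.6429, P_1 = 128.4286; CS_1 = 271.1122, PS_1 = 203.3342.
Change in total surplus = (271.1122 + 203.3342) - (535.1122 + 401.3342) = -462.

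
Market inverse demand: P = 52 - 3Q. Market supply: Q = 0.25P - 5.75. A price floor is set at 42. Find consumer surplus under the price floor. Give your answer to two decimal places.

16.67

Rewriting supply in inverse form: P = 23 + 4Q.
Free-market equilibrium: 52 - 3Q = 23 + 4Q gives Q* = 4.1429, P* = 39.5714.
At the floor price 42, quantity demanded is (52 - 42)/3 = 3.3333; demand is the short side, so Q = 3.3333 trades at P = 42.
CS is the triangle under demand above 42: (1/2)(3.3333)(52 - 42) = 16.6667.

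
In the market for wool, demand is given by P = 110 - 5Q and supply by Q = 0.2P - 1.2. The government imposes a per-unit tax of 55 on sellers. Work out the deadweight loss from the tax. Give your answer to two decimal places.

Rewriting supply in inverse form: P = 6 + 5Q.
Without the tax, 110 - 5Q = 6 + 5Q so Q* = 10.4 and P* = 58.
With the tax, sellers need 55 more per unit: 110 - 5Q = 6 + 5Q + 55, so Q_t = 4.9. Buyers pay P_b = 85.5; sellers receive P_s = P_b - 55 = 30.5.
Deadweight loss is the triangle between the curves from Q_t to Q*: (1/2)(10.4 - 4.9)(55) = 151.25.

151.25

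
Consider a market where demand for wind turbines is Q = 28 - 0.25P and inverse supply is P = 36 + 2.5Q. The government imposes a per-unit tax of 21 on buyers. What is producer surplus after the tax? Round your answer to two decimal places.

89.50

Rewriting demand in inverse form: P = 112 - 4Q.
Without the tax, 112 - 4Q = 36 + 2.5Q so Q* = 11.6923 and P* = 65.2308.
With the tax, buyers' net willingness to pay falls by 21: (112 - 21) - 4Q = 36 + 2.5Q, so Q_t = 8.4615. Buyers pay P_b = 78.1538; sellers receive P_s = P_b - 21 = 57.1538.
Producer surplus is the triangle above supply below P_s: (1/2)(8.4615)(57.1538 - 36) = 89.497.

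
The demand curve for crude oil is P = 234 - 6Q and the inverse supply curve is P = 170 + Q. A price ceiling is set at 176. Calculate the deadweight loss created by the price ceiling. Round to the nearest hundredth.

Free-market equilibrium: 234 - 6Q = 170 + Q gives Q* = 9.1429, P* = 179.1429.
At the ceiling price 176, quantity supplied is (176 - 170)/1 = 6; supply is the short side, so Q = 6 trades at P = 176.
The lost-trades triangle has base Q* - 6 = 3.1429 and height equal to the gap between the curves at Q = 6, which is 198 - 176 = 22. DWL = (1/2)(3.1429)(22) = 34.5714.

34.57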